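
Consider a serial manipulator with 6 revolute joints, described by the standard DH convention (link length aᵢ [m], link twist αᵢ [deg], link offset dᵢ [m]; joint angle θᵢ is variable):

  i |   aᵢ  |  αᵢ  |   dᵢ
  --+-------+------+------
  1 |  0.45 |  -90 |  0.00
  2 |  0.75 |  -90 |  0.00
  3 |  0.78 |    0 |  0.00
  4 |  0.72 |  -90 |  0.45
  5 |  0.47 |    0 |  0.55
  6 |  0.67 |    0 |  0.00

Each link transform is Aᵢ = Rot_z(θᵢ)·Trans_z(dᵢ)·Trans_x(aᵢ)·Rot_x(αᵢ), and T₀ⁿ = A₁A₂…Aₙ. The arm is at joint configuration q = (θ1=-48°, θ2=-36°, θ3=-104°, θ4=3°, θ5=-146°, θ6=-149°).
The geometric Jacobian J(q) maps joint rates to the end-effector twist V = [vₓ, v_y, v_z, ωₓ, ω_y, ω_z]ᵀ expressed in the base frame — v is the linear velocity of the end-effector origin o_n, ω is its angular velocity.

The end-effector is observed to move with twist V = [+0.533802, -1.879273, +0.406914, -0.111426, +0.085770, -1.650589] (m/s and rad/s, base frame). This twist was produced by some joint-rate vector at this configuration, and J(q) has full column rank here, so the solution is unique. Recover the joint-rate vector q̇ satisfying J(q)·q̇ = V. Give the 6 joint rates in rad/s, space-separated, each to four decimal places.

-0.7170 0.1030 0.5210 0.1530 -0.5320 -0.1410

o_n = [1.9634, 0.0074, 0.4930]
J₁: ẑ×o_n = [-0.0074, 1.9634, 0.0000], ω = ẑ
J2: z=[0.7431, 0.6691, 0.0000] o=[0.3011, -0.3344, 0.0000] → [0.3299, -0.3664, -0.8582, 0.7431, 0.6691, 0.0000]
J3: z=[0.3933, -0.4368, -0.8090] o=[0.7071, -0.7853, 0.4408] → [0.6185, -1.0369, 0.8605, 0.3933, -0.4368, -0.8090]
J4: z=[0.3933, -0.4368, -0.8090] o=[1.1674, -0.1655, 0.3299] → [0.0686, -0.7081, 0.4157, 0.3933, -0.4368, -0.8090]
J5: z=[0.6732, -0.4625, 0.5770] o=[1.7952, 0.1935, -0.1149] → [-0.1738, -0.3122, -0.0475, 0.6732, -0.4625, 0.5770]
J6: z=[0.6732, -0.4625, 0.5770] o=[2.0249, -0.4763, 0.0335] → [-0.4916, -0.3448, 0.2972, 0.6732, -0.4625, 0.5770]
q̇ = J⁺·V = [-0.7170, 0.1030, 0.5210, 0.1530, -0.5320, -0.1410]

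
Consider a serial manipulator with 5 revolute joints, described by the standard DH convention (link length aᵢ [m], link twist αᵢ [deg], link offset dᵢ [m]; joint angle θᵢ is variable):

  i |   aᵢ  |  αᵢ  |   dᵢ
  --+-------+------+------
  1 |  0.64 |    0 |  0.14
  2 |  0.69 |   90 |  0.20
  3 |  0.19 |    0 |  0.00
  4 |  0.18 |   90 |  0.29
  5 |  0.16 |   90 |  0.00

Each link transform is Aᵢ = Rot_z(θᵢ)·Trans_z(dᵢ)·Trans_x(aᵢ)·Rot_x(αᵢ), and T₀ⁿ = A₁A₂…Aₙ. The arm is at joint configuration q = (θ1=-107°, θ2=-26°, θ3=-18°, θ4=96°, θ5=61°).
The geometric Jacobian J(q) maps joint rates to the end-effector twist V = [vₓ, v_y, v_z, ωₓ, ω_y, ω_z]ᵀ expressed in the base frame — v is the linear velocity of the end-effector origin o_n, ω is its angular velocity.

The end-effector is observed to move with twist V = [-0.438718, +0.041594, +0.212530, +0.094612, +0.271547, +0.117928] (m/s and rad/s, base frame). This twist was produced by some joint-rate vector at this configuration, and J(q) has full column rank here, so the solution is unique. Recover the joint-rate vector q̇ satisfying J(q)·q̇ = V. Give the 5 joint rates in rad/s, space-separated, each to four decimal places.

-0.7430 0.8050 0.9380 -0.8220 -0.2690

o_n = [-1.1319, -0.9948, 0.5332]
J₁: ẑ×o_n = [0.9948, -1.1319, 0.0000], ω = ẑ
J2: z=[0.0000, 0.0000, 1.0000] o=[-0.1871, -0.6120, 0.1400] → [0.3827, -0.9448, 0.0000, 0.0000, 0.0000, 1.0000]
J3: z=[-0.7314, 0.6820, 0.0000] o=[-0.6577, -1.1167, 0.3400] → [0.1318, 0.1413, 0.2343, -0.7314, 0.6820, 0.0000]
J4: z=[-0.7314, 0.6820, 0.0000] o=[-0.7809, -1.2488, 0.2813] → [0.1718, 0.1843, 0.0536, -0.7314, 0.6820, 0.0000]
J5: z=[-0.6671, -0.7154, -0.2079] o=[-1.0186, -1.0784, 0.4574] → [-0.0369, 0.0742, -0.1369, -0.6671, -0.7154, -0.2079]
q̇ = J⁺·V = [-0.7430, 0.8050, 0.9380, -0.8220, -0.2690]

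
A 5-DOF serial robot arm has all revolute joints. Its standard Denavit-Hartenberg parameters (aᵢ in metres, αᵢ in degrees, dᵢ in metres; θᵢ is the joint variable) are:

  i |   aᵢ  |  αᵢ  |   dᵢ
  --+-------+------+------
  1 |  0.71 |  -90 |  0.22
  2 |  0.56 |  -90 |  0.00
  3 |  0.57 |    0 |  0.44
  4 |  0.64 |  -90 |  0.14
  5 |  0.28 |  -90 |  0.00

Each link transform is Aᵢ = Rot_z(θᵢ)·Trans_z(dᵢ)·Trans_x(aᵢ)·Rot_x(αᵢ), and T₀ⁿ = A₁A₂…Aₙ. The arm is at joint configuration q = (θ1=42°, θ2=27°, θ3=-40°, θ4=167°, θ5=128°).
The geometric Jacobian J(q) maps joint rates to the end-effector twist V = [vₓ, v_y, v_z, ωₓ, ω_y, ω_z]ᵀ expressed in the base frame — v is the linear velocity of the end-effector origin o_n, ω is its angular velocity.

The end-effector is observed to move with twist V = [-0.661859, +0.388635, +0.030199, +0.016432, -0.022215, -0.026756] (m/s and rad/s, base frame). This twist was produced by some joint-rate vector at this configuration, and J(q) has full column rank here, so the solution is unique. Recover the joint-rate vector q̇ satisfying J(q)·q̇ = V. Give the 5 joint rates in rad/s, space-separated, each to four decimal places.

0.6610 0.2060 0.3560 0.2580 -0.3880

o_n = [0.8847, 0.7871, -0.4249]
J₁: ẑ×o_n = [-0.7871, 0.8847, 0.0000], ω = ẑ
J2: z=[-0.6691, 0.7431, 0.0000] o=[0.5276, 0.4751, 0.2200] → [-0.4793, -0.4315, -0.4741, -0.6691, 0.7431, 0.0000]
J3: z=[-0.3374, -0.3038, -0.8910] o=[0.8984, 0.8090, -0.0342] → [0.0992, -0.1196, 0.0032, -0.3374, -0.3038, -0.8910]
J4: z=[-0.3374, -0.3038, -0.8910] o=[0.7939, 1.2079, -0.6245] → [-0.4356, -0.0135, 0.1695, -0.3374, -0.3038, -0.8910]
J5: z=[-0.9315, -0.0289, 0.3626] o=[0.8337, 0.5559, -0.5744] → [-0.0881, 0.1578, -0.2139, -0.9315, -0.0289, 0.3626]
q̇ = J⁺·V = [0.6610, 0.2060, 0.3560, 0.2580, -0.3880]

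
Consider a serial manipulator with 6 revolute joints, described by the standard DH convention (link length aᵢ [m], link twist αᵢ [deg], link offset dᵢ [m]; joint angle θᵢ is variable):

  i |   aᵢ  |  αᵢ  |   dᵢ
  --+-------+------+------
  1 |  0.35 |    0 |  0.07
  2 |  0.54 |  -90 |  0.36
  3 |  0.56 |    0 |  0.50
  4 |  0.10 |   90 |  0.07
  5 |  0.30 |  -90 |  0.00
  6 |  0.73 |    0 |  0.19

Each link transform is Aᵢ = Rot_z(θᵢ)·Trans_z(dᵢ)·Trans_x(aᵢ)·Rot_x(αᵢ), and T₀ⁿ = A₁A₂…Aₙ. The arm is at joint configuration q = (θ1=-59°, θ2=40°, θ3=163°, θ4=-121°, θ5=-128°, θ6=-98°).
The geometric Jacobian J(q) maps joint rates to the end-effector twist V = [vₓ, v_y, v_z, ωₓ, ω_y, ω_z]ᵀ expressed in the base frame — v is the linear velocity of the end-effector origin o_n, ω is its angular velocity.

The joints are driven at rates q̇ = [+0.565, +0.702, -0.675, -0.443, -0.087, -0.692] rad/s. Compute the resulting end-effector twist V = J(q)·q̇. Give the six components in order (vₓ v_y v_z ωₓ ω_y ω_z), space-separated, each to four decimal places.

-0.0358 1.3681 0.0429 -0.6635 -0.5034 1.5672

o_n = [0.8281, -0.2093, 0.7181]
J₁: ẑ×o_n = [0.2093, 0.8281, -0.0000], ω = ẑ
J2: z=[0.0000, 0.0000, 1.0000] o=[0.1803, -0.3000, 0.0700] → [-0.0907, 0.6478, 0.0000, 0.0000, 0.0000, 1.0000]
J3: z=[0.3256, 0.9455, 0.0000] o=[0.6908, -0.4758, 0.4300] → [0.2724, -0.0938, -0.0430, 0.3256, 0.9455, 0.0000]
J4: z=[0.3256, 0.9455, 0.0000] o=[0.3473, 0.1713, 0.2663] → [0.4272, -0.1471, -0.5785, 0.3256, 0.9455, 0.0000]
J5: z=[0.6327, -0.2178, 0.7431] o=[0.4403, 0.2133, 0.1994] → [0.2010, -0.0401, -0.1829, 0.6327, -0.2178, 0.7431]
J6: z=[0.3533, -0.7728, -0.5273] o=[0.2336, 0.0345, 0.3229] → [-0.4339, -0.4531, 0.3733, 0.3533, -0.7728, -0.5273]
V = J·q̇ = [-0.0358, 1.3681, 0.0429, -0.6635, -0.5034, 1.5672]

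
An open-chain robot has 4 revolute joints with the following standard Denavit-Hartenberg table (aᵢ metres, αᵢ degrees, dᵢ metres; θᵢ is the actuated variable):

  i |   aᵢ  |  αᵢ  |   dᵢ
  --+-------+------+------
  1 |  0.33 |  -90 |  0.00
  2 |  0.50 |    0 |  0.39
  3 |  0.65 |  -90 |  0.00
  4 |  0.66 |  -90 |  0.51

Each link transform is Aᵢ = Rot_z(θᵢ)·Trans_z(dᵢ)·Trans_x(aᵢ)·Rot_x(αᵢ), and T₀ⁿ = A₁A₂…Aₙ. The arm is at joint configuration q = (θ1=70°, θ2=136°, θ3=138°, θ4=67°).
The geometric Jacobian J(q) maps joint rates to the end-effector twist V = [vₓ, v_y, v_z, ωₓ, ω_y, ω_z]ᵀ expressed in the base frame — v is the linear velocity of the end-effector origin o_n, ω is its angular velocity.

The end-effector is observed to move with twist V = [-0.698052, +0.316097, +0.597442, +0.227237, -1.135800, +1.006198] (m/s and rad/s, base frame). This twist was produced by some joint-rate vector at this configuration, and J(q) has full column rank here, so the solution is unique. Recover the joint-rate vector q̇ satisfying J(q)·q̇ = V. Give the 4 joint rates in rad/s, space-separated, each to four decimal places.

0.9370 -0.9680 0.3660 -0.9920

o_n = [0.3899, 0.4353, 0.5228]
J₁: ẑ×o_n = [-0.4353, 0.3899, 0.0000], ω = ẑ
J2: z=[-0.9397, 0.3420, 0.0000] o=[0.1129, 0.3101, 0.0000] → [0.1788, 0.4912, -0.2124, -0.9397, 0.3420, 0.0000]
J3: z=[-0.9397, 0.3420, 0.0000] o=[-0.3766, 0.1055, -0.3473] → [0.2976, 0.8176, -0.5721, -0.9397, 0.3420, 0.0000]
J4: z=[0.3412, 0.9374, -0.0698] o=[-0.3611, 0.1481, 0.3011] → [0.2278, -0.1280, -0.6061, 0.3412, 0.9374, -0.0698]
q̇ = J⁺·V = [0.9370, -0.9680, 0.3660, -0.9920]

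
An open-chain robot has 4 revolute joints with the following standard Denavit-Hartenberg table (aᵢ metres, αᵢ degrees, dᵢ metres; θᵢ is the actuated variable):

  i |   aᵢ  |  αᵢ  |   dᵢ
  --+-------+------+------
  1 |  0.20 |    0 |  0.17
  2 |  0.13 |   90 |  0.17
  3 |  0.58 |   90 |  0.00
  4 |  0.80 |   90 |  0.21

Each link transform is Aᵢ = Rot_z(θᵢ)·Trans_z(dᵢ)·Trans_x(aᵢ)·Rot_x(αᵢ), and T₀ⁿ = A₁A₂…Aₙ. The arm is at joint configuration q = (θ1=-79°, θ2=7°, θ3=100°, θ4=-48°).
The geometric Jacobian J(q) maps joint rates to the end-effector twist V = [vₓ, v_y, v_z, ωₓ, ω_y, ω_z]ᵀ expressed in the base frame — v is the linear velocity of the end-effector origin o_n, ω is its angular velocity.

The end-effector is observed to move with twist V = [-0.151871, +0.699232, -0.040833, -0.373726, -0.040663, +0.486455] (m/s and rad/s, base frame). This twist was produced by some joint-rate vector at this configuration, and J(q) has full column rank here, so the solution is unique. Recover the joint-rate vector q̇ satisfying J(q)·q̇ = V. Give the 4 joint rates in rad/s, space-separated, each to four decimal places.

o_n = [0.6478, -0.1487, 1.4748]
J₁: ẑ×o_n = [0.1487, 0.6478, -0.0000], ω = ẑ
J2: z=[0.0000, 0.0000, 1.0000] o=[0.0382, -0.1963, 0.1700] → [-0.0476, 0.6097, 0.0000, 0.0000, 0.0000, 1.0000]
J3: z=[-0.9511, -0.3090, 0.0000] o=[0.0783, -0.3200, 0.3400] → [-0.3507, 1.0793, 0.0131, -0.9511, -0.3090, 0.0000]
J4: z=[0.3043, -0.9366, 0.1736] o=[0.0472, -0.2242, 0.9112] → [-0.5410, -0.0672, 0.5855, 0.3043, -0.9366, 0.1736]
q̇ = J⁺·V = [-0.2100, 0.7100, 0.3680, -0.0780]

-0.2100 0.7100 0.3680 -0.0780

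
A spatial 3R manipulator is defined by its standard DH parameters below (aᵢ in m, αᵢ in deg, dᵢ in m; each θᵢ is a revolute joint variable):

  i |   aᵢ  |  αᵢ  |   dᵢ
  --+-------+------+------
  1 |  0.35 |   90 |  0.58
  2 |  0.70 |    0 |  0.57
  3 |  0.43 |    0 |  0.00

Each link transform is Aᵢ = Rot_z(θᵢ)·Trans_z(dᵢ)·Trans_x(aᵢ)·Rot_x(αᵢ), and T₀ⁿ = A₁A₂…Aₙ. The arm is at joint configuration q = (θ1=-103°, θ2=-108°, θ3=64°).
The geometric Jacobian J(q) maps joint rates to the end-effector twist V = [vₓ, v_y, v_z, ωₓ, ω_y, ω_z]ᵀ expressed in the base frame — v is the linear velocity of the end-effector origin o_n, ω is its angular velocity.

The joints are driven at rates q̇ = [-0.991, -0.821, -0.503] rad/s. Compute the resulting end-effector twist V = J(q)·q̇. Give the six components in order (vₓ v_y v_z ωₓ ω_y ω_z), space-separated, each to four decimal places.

o_n = [-0.6550, -0.3034, -0.3844]
J₁: ẑ×o_n = [0.3034, -0.6550, 0.0000], ω = ẑ
J2: z=[-0.9744, 0.2250, 0.0000] o=[-0.0787, -0.3410, 0.5800] → [-0.2170, -0.9397, 0.0930, -0.9744, 0.2250, 0.0000]
J3: z=[-0.9744, 0.2250, 0.0000] o=[-0.5855, -0.0020, -0.0857] → [-0.0672, -0.2910, 0.3093, -0.9744, 0.2250, 0.0000]
V = J·q̇ = [-0.0888, 1.5671, -0.2319, 1.2901, -0.2978, -0.9910]

-0.0888 1.5671 -0.2319 1.2901 -0.2978 -0.9910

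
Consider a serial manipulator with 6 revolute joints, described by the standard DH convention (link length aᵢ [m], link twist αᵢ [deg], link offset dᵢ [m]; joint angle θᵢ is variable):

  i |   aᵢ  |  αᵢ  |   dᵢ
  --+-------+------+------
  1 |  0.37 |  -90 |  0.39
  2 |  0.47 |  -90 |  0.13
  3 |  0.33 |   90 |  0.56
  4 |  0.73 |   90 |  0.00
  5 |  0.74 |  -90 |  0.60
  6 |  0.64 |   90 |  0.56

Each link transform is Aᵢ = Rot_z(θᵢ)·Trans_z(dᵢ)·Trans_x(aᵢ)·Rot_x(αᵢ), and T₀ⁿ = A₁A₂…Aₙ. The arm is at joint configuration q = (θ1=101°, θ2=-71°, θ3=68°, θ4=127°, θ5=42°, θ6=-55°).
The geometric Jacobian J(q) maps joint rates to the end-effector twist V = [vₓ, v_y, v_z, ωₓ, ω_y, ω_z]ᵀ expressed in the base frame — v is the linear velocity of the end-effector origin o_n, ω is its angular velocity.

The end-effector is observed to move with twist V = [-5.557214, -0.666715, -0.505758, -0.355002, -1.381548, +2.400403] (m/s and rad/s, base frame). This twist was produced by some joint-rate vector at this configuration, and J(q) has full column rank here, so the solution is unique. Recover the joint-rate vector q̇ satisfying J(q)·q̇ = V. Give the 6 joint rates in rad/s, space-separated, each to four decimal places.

0.9370 -0.2690 -0.6860 0.6340 -0.9710 0.7940

o_n = [-0.6521, 2.9236, 1.3236]
J₁: ẑ×o_n = [-2.9236, -0.6521, 0.0000], ω = ẑ
J2: z=[-0.9816, -0.1908, 0.0000] o=[-0.0706, 0.3632, 0.3900] → [-0.1781, 0.9164, -2.6243, -0.9816, -0.1908, 0.0000]
J3: z=[-0.1804, 0.9281, -0.3256] o=[-0.2274, 0.4886, 0.8344] → [1.2468, 0.2265, -0.0451, -0.1804, 0.9281, -0.3256]
J4: z=[-0.4253, 0.2248, 0.8767] o=[-0.0358, 1.1063, 0.7690] → [-1.4685, -0.3044, -0.6344, -0.4253, 0.2248, 0.8767]
J5: z=[0.5997, 0.7955, 0.0869] o=[-0.5306, 1.5170, 0.4235] → [0.5937, -0.5503, 0.9402, 0.5997, 0.7955, 0.0869]
J6: z=[0.1375, -0.2095, 0.9681] o=[-0.7541, 2.4151, 0.6496] → [-0.6334, 0.0061, 0.0913, 0.1375, -0.2095, 0.9681]
q̇ = J⁺·V = [0.9370, -0.2690, -0.6860, 0.6340, -0.9710, 0.7940]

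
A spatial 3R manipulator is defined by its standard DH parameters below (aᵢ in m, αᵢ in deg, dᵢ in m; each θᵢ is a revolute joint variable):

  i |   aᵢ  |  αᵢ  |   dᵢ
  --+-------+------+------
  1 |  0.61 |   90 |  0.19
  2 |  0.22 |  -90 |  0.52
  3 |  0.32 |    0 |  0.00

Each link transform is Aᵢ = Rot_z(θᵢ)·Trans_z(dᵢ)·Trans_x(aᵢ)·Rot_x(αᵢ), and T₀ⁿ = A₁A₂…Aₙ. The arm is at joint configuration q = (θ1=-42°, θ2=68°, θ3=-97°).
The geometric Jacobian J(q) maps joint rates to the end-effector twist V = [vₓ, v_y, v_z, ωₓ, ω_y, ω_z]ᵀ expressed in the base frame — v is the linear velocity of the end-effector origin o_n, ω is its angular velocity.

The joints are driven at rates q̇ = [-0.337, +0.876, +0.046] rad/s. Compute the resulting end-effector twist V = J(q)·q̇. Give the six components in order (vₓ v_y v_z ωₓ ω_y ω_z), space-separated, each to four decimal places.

o_n = [-0.0568, -1.0760, 0.3578]
J₁: ẑ×o_n = [1.0760, -0.0568, 0.0000], ω = ẑ
J2: z=[-0.6691, -0.7431, 0.0000] o=[0.4533, -0.4082, 0.1900] → [-0.1247, 0.1123, 0.0678, -0.6691, -0.7431, 0.0000]
J3: z=[-0.6890, 0.6204, 0.3746] o=[0.1666, -0.8498, 0.3940] → [0.0623, -0.1086, 0.2945, -0.6890, 0.6204, 0.3746]
V = J·q̇ = [-0.4690, 0.1125, 0.0729, -0.6179, -0.6225, -0.3198]

-0.4690 0.1125 0.0729 -0.6179 -0.6225 -0.3198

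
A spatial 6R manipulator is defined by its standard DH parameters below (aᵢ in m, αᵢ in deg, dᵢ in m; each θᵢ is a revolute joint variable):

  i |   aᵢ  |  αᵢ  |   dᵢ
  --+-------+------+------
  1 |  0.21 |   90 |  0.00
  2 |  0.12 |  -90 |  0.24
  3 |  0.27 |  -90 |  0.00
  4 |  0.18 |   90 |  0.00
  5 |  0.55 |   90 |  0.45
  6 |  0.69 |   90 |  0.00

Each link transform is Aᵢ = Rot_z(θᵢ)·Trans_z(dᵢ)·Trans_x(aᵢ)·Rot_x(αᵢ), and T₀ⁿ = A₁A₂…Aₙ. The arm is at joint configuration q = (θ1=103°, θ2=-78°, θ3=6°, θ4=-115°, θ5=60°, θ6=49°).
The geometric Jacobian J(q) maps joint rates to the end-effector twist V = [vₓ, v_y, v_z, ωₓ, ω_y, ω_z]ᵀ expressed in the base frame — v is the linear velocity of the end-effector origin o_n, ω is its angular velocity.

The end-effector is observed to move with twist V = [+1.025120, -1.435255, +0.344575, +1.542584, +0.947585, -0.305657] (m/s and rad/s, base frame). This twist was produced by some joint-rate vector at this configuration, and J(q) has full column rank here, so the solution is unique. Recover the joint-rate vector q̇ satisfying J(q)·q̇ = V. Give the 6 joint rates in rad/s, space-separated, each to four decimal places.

o_n = [-0.5686, 0.1080, 0.8878]
J₁: ẑ×o_n = [-0.1080, -0.5686, 0.0000], ω = ẑ
J2: z=[0.9744, 0.2250, 0.0000] o=[-0.0472, 0.2046, 0.0000] → [0.1997, -0.8651, 0.0232, 0.9744, 0.2250, 0.0000]
J3: z=[-0.2200, 0.9531, 0.2079] o=[0.1810, 0.2829, -0.1174] → [0.9944, 0.0653, 0.7529, -0.2200, 0.9531, 0.2079]
J4: z=[-0.9641, -0.2449, 0.1022] o=[0.1409, 0.3310, -0.3800] → [-0.2877, 1.1498, 0.0412, -0.9641, -0.2449, 0.1022]
J5: z=[0.2275, -0.5641, 0.7938] o=[0.1163, 0.4729, -0.2721] → [-0.3646, -0.8075, -0.4694, 0.2275, -0.5641, 0.7938]
J6: z=[0.3637, 0.8054, 0.4681] o=[-0.2781, 0.3193, 0.2987] → [0.5734, -0.3502, 0.1571, 0.3637, 0.8054, 0.4681]
q̇ = J⁺·V = [-0.5610, 0.8720, 0.5290, -0.7270, 0.1600, 0.1980]

-0.5610 0.8720 0.5290 -0.7270 0.1600 0.1980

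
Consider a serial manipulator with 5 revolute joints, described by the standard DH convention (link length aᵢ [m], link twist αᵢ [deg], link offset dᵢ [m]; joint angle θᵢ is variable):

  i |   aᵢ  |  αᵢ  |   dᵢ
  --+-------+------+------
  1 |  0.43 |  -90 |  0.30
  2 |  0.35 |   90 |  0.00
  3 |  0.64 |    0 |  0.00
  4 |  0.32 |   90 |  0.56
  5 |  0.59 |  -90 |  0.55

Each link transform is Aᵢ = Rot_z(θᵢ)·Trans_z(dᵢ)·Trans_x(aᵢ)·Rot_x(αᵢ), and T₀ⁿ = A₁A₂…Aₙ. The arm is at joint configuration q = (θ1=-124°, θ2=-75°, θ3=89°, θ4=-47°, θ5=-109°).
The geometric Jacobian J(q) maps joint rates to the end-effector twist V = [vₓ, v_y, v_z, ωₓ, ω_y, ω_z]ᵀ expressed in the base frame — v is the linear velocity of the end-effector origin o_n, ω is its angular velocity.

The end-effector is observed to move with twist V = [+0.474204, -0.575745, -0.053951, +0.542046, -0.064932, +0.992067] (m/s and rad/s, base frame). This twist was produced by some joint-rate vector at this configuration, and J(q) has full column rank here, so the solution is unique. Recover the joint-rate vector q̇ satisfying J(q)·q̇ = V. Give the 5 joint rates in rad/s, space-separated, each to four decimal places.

0.8560 0.5600 0.0920 0.1840 0.1000

o_n = [-0.0960, -0.7088, 1.0967]
J₁: ẑ×o_n = [0.7088, -0.0960, 0.0000], ω = ẑ
J2: z=[0.8290, -0.5592, 0.0000] o=[-0.2405, -0.3565, 0.3000] → [-0.4455, -0.6605, -0.2113, 0.8290, -0.5592, 0.0000]
J3: z=[0.5401, 0.8008, 0.2588] o=[-0.2911, -0.4316, 0.6381] → [0.4390, -0.1972, -0.3060, 0.5401, 0.8008, 0.2588]
J4: z=[0.5401, 0.8008, 0.2588] o=[0.2378, -0.7918, 0.6489] → [0.3371, -0.3283, 0.3121, 0.5401, 0.8008, 0.2588]
J5: z=[-0.7129, 0.2720, 0.6463] o=[0.6834, -0.5141, 1.0235] → [0.1457, -0.4515, 0.3507, -0.7129, 0.2720, 0.6463]
q̇ = J⁺·V = [0.8560, 0.5600, 0.0920, 0.1840, 0.1000]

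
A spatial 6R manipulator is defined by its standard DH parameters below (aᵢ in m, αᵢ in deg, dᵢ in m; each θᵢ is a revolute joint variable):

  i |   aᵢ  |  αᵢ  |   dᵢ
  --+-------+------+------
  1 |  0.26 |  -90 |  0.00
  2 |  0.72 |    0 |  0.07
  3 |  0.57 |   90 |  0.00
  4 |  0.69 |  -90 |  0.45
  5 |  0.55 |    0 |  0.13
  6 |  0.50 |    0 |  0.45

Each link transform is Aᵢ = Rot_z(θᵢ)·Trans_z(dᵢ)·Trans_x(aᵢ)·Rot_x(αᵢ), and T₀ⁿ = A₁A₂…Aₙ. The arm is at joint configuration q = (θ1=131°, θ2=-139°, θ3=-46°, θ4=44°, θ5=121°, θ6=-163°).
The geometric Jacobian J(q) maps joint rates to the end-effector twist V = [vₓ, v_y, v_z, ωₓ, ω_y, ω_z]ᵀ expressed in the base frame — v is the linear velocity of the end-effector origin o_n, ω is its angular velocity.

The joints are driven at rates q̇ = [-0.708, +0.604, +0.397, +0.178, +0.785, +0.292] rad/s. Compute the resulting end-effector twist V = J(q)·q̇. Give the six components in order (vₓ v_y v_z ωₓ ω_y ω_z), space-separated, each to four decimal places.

o_n = [-0.1326, -1.4142, 0.0971]
J₁: ẑ×o_n = [1.4142, -0.1326, 0.0000], ω = ẑ
J2: z=[-0.7547, -0.6561, 0.0000] o=[-0.1706, 0.1962, 0.0000] → [-0.0637, 0.0733, 1.2403, -0.7547, -0.6561, 0.0000]
J3: z=[-0.7547, -0.6561, 0.0000] o=[0.1331, -0.2598, 0.4724] → [0.2462, -0.2832, 0.6969, -0.7547, -0.6561, 0.0000]
J4: z=[-0.0572, 0.0658, -0.9962] o=[0.5056, -0.6883, 0.4227] → [-0.7445, 0.6172, 0.0835, -0.0572, 0.0658, -0.9962]
J5: z=[-0.9969, 0.0503, 0.0605] o=[0.4425, -1.3464, -0.0689] → [0.0125, 0.1306, 0.0965, -0.9969, 0.0503, 0.0605]
J6: z=[-0.9969, 0.0503, 0.0605] o=[0.3552, -1.0885, 0.4264] → [0.0031, -0.3579, 0.3492, -0.9969, 0.0503, 0.0605]
V = J·q̇ = [-1.0638, 0.1336, 1.2184, -1.8393, -0.5908, -0.8201]

-1.0638 0.1336 1.2184 -1.8393 -0.5908 -0.8201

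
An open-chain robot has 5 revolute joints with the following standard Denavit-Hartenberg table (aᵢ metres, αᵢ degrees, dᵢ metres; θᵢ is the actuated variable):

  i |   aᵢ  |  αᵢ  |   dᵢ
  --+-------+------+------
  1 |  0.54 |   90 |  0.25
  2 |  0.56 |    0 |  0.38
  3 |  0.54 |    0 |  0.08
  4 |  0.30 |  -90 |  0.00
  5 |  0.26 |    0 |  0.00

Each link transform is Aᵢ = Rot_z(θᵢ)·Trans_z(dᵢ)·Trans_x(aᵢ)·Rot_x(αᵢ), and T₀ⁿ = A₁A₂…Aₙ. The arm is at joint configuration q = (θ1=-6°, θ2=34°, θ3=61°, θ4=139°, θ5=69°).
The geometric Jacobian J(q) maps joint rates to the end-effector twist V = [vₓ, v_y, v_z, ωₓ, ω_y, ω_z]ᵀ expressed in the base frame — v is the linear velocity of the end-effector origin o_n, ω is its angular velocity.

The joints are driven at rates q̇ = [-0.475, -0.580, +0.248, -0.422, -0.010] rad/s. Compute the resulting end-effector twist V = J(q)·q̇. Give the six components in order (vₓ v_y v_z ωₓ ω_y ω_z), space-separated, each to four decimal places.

o_n = [0.6994, -0.2920, 0.7830]
J₁: ẑ×o_n = [0.2920, 0.6994, -0.0000], ω = ẑ
J2: z=[-0.1045, -0.9945, 0.0000] o=[0.5370, -0.0564, 0.2500] → [-0.5301, 0.0557, 0.1861, -0.1045, -0.9945, 0.0000]
J3: z=[-0.1045, -0.9945, 0.0000] o=[0.9590, -0.4829, 0.5631] → [-0.2187, 0.0230, -0.2782, -0.1045, -0.9945, 0.0000]
J4: z=[-0.1045, -0.9945, 0.0000] o=[0.9039, -0.5575, 1.1011] → [0.3163, -0.0332, -0.2311, -0.1045, -0.9945, 0.0000]
J5: z=[0.8046, -0.0846, -0.5878] o=[0.7285, -0.5391, 0.8584] → [0.1516, 0.0778, 0.1964, 0.8046, -0.0846, -0.5878]
V = J·q̇ = [-0.0205, -0.3456, -0.0814, 0.0708, 0.7507, -0.4691]

-0.0205 -0.3456 -0.0814 0.0708 0.7507 -0.4691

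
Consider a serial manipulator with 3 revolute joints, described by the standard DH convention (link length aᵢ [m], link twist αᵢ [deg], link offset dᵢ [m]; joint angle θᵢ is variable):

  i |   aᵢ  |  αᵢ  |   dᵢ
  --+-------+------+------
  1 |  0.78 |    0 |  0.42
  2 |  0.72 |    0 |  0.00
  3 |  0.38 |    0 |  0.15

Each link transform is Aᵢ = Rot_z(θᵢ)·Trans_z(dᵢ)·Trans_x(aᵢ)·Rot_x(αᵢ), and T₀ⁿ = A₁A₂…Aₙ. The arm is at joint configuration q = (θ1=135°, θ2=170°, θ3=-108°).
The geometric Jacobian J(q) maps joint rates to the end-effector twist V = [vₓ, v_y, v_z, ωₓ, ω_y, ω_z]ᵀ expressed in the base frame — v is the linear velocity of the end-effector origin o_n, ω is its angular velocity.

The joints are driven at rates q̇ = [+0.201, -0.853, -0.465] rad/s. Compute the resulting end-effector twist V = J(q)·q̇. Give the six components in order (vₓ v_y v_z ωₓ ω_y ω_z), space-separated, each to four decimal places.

-0.6195 0.0258 0.0000 0.0000 0.0000 -1.1170

o_n = [-0.5020, -0.1493, 0.5700]
J₁: ẑ×o_n = [0.1493, -0.5020, 0.0000], ω = ẑ
J2: z=[0.0000, 0.0000, 1.0000] o=[-0.5515, 0.5515, 0.4200] → [0.7009, 0.0496, -0.0000, 0.0000, 0.0000, 1.0000]
J3: z=[0.0000, 0.0000, 1.0000] o=[-0.1386, -0.0382, 0.4200] → [0.1111, -0.3634, 0.0000, 0.0000, 0.0000, 1.0000]
V = J·q̇ = [-0.6195, 0.0258, 0.0000, 0.0000, 0.0000, -1.1170]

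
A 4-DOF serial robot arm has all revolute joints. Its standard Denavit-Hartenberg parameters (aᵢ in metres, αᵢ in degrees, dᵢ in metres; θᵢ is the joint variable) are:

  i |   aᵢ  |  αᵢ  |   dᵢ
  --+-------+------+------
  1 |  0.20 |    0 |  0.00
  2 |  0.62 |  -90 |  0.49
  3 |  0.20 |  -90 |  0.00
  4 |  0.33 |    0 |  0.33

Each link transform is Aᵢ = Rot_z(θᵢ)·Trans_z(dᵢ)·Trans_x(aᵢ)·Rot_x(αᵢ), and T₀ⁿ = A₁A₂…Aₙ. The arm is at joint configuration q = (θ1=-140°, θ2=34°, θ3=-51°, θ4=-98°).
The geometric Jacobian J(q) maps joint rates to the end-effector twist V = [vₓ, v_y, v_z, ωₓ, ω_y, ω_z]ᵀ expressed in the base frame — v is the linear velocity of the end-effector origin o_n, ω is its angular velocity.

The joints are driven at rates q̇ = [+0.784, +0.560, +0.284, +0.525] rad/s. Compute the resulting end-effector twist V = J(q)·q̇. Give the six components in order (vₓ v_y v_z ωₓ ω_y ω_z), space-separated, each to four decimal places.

1.4797 -0.1450 0.0330 0.1605 -0.4705 1.0136

o_n = [-0.1074, -1.1543, 0.4021]
J₁: ẑ×o_n = [1.1543, -0.1074, 0.0000], ω = ẑ
J2: z=[0.0000, 0.0000, 1.0000] o=[-0.1532, -0.1286, 0.0000] → [1.0258, 0.0458, -0.0000, 0.0000, 0.0000, 1.0000]
J3: z=[0.9613, -0.2756, 0.0000] o=[-0.3241, -0.7245, 0.4900] → [0.0242, 0.0845, -0.3534, 0.9613, -0.2756, 0.0000]
J4: z=[-0.2142, -0.7470, -0.6293] o=[-0.3588, -0.8455, 0.6454] → [-0.0125, -0.2103, 0.2540, -0.2142, -0.7470, -0.6293]
V = J·q̇ = [1.4797, -0.1450, 0.0330, 0.1605, -0.4705, 1.0136]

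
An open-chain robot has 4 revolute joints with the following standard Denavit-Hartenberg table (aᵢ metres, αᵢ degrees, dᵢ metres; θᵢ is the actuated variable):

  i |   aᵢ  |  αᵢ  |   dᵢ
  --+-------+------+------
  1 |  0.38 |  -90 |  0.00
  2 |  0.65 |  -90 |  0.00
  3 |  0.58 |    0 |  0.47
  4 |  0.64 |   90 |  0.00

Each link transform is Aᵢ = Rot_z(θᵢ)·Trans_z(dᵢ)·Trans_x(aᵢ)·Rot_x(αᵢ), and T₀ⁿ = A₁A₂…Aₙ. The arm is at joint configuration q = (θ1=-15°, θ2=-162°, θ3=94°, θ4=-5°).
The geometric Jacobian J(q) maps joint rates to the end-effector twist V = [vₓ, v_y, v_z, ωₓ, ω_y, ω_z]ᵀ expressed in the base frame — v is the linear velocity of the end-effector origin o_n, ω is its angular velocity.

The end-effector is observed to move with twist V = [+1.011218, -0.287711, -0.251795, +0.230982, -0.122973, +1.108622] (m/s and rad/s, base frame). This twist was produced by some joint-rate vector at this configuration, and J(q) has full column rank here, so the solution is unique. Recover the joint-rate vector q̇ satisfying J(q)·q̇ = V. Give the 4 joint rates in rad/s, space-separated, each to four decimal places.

0.3240 -0.0590 0.3490 0.4760

o_n = [-0.3782, -1.1601, 0.6388]
J₁: ẑ×o_n = [1.1601, -0.3782, 0.0000], ω = ẑ
J2: z=[0.2588, 0.9659, 0.0000] o=[0.3671, -0.0984, 0.0000] → [0.6170, -0.1653, 0.4451, 0.2588, 0.9659, 0.0000]
J3: z=[0.2985, -0.0800, 0.9511] o=[-0.2301, 0.0616, 0.2009] → [1.1269, -0.2716, -0.3765, 0.2985, -0.0800, 0.9511]
J4: z=[0.2985, -0.0800, 0.9511] o=[-0.2024, -0.5448, 0.6354] → [0.5850, -0.1683, -0.1977, 0.2985, -0.0800, 0.9511]
q̇ = J⁺·V = [0.3240, -0.0590, 0.3490, 0.4760]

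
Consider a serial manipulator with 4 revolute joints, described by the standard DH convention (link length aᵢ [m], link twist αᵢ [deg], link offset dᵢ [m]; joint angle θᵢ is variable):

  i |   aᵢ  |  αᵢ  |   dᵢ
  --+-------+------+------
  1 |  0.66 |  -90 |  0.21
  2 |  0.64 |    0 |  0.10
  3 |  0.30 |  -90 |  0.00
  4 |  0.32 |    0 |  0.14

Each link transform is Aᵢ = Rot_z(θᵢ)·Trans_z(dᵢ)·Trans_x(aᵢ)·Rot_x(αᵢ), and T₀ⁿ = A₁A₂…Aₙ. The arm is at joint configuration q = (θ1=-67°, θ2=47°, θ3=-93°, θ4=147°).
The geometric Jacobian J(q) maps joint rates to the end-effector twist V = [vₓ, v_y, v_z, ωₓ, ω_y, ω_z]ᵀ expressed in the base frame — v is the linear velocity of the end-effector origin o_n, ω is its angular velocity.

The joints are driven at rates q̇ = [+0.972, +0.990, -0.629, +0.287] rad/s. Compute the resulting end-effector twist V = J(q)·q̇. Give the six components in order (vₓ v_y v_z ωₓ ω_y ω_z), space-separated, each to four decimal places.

0.9848 0.9099 -0.5124 0.4130 -0.0490 0.7726

o_n = [0.4080, -1.1513, -0.3326]
J₁: ẑ×o_n = [1.1513, 0.4080, -0.0000], ω = ẑ
J2: z=[0.9205, 0.3907, 0.0000] o=[0.2579, -0.6075, 0.2100] → [-0.2120, 0.4994, -0.5592, 0.9205, 0.3907, 0.0000]
J3: z=[0.9205, 0.3907, 0.0000] o=[0.5205, -0.9702, -0.2581] → [-0.0291, 0.0686, -0.1227, 0.9205, 0.3907, 0.0000]
J4: z=[0.2811, -0.6622, -0.6947] o=[0.6019, -1.1621, -0.0423] → [0.1997, 0.2163, -0.1254, 0.2811, -0.6622, -0.6947]
V = J·q̇ = [0.9848, 0.9099, -0.5124, 0.4130, -0.0490, 0.7726]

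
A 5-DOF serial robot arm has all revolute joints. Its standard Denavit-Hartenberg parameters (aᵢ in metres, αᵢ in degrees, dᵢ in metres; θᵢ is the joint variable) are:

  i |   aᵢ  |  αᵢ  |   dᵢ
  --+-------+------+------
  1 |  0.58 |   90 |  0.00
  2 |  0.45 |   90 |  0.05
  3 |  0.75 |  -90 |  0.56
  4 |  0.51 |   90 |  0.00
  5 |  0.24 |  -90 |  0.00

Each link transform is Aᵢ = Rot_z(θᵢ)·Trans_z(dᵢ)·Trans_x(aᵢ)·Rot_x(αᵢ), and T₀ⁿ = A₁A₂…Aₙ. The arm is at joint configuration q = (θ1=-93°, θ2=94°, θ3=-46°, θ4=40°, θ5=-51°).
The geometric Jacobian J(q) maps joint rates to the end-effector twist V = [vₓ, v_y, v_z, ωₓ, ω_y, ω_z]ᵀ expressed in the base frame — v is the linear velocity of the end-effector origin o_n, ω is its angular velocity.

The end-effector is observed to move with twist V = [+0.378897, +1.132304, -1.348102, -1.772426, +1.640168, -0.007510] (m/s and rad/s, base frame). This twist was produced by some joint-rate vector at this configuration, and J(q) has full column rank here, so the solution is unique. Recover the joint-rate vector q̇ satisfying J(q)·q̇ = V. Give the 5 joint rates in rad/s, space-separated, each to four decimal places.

-0.1650 0.8950 -0.9260 0.8580 -0.7890

o_n = [0.9489, -0.6825, 1.1951]
J₁: ẑ×o_n = [0.6825, 0.9489, -0.0000], ω = ẑ
J2: z=[-0.9986, 0.0523, 0.0000] o=[-0.0304, -0.5792, 0.0000] → [0.0625, 1.1935, 0.0519, -0.9986, 0.0523, 0.0000]
J3: z=[-0.0522, -0.9962, 0.0698] o=[-0.0786, -0.5452, 0.4489] → [-0.7338, 0.1106, 1.0308, -0.0522, -0.9962, 0.0698]
J4: z=[-0.6911, 0.0865, 0.7176] o=[0.4328, -1.0951, 1.0077] → [-0.2799, 0.4999, -0.3298, -0.6911, 0.0865, 0.7176]
J5: z=[0.4234, -0.7562, 0.4989] o=[0.7315, -0.7643, 1.2556] → [0.0049, 0.1340, 0.1990, 0.4234, -0.7562, 0.4989]
q̇ = J⁺·V = [-0.1650, 0.8950, -0.9260, 0.8580, -0.7890]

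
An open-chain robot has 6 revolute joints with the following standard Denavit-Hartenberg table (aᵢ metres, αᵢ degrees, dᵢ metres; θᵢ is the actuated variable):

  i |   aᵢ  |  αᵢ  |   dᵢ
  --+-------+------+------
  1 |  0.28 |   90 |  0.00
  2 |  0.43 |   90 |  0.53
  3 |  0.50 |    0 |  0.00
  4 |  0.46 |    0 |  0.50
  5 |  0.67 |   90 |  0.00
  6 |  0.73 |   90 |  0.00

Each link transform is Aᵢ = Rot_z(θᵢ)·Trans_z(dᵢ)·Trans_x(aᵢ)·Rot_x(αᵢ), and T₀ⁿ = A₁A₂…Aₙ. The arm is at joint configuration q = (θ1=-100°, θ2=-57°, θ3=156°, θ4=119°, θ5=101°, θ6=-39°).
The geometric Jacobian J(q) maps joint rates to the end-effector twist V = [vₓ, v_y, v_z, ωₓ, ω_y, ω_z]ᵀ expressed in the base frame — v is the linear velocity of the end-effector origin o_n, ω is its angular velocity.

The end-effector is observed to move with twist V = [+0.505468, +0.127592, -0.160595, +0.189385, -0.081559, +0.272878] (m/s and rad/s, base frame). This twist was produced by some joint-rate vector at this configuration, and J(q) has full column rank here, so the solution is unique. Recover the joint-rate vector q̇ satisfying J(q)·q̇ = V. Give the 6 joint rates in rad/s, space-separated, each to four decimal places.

0.1770 -0.3910 0.4200 -0.1660 -0.3460 -0.1980

o_n = [-0.7633, -0.7803, -1.0308]
J₁: ẑ×o_n = [0.7803, -0.7633, 0.0000], ω = ẑ
J2: z=[-0.9848, 0.1736, 0.0000] o=[-0.0486, -0.2757, 0.0000] → [-0.1790, -1.0151, 0.6210, -0.9848, 0.1736, 0.0000]
J3: z=[0.1456, 0.8259, -0.5446] o=[-0.6112, -0.4143, -0.3606] → [-0.7528, 0.1804, 0.0723, 0.1456, 0.8259, -0.5446]
J4: z=[0.1456, 0.8259, -0.5446] o=[-0.7683, -0.1340, 0.0225] → [-1.2219, 0.1506, -0.0983, 0.1456, 0.8259, -0.5446]
J5: z=[0.1456, 0.8259, -0.5446] o=[-0.2480, 0.1778, -0.2835] → [-1.1391, 0.3895, 0.2860, 0.1456, 0.8259, -0.5446]
J6: z=[0.9206, -0.3148, -0.2312] o=[-0.4908, -0.1355, -0.8236] → [-0.0839, 0.2537, -0.6793, 0.9206, -0.3148, -0.2312]
q̇ = J⁺·V = [0.1770, -0.3910, 0.4200, -0.1660, -0.3460, -0.1980]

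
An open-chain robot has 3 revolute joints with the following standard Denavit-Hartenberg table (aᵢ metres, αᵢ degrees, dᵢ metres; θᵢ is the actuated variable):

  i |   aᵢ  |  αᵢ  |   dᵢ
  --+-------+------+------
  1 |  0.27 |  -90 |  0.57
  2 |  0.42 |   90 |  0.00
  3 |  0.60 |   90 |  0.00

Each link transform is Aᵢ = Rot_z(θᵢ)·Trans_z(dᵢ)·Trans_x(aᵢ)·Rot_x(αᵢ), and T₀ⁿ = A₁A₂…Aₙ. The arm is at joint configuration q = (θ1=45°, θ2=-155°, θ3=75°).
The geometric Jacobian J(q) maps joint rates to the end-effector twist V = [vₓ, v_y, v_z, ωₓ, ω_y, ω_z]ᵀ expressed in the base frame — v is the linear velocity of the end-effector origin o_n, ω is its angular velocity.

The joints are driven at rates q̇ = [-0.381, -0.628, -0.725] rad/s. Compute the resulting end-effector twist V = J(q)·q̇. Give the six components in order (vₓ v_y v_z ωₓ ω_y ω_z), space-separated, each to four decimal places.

o_n = [-0.5876, 0.2320, 0.8131]
J₁: ẑ×o_n = [-0.2320, -0.5876, 0.0000], ω = ẑ
J2: z=[-0.7071, 0.7071, 0.0000] o=[0.1909, 0.1909, 0.5700] → [0.1719, 0.1719, 0.5214, -0.7071, 0.7071, 0.0000]
J3: z=[-0.2988, -0.2988, -0.9063] o=[-0.0782, -0.0782, 0.7475] → [0.2616, 0.4812, -0.2449, -0.2988, -0.2988, -0.9063]
V = J·q̇ = [-0.2092, -0.2330, -0.1499, 0.6607, -0.2274, 0.2761]

-0.2092 -0.2330 -0.1499 0.6607 -0.2274 0.2761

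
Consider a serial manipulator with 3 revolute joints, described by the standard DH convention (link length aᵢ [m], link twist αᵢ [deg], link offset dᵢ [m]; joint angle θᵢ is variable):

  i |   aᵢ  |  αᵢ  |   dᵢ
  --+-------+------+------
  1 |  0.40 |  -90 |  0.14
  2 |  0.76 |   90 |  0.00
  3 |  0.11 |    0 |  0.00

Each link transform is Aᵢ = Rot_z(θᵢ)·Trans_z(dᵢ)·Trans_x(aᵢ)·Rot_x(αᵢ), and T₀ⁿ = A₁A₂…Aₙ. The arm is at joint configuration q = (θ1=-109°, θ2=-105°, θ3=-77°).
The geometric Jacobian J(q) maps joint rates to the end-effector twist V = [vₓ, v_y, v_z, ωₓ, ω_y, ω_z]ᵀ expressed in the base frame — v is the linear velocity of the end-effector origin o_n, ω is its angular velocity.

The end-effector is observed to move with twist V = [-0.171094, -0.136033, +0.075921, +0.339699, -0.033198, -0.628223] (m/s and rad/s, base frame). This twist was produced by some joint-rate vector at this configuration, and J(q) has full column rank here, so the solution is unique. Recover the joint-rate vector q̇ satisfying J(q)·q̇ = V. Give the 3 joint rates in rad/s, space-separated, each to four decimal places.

o_n = [-0.1654, -0.1513, 0.8980]
J₁: ẑ×o_n = [0.1513, -0.1654, 0.0000], ω = ẑ
J2: z=[0.9455, -0.3256, 0.0000] o=[-0.1302, -0.3782, 0.1400] → [-0.2468, -0.7167, 0.2031, 0.9455, -0.3256, 0.0000]
J3: z=[0.3145, 0.9133, -0.2588] o=[-0.0662, -0.1922, 0.8741] → [0.0324, 0.0182, 0.1035, 0.3145, 0.9133, -0.2588]
q̇ = J⁺·V = [-0.6070, 0.3320, 0.0820]

-0.6070 0.3320 0.0820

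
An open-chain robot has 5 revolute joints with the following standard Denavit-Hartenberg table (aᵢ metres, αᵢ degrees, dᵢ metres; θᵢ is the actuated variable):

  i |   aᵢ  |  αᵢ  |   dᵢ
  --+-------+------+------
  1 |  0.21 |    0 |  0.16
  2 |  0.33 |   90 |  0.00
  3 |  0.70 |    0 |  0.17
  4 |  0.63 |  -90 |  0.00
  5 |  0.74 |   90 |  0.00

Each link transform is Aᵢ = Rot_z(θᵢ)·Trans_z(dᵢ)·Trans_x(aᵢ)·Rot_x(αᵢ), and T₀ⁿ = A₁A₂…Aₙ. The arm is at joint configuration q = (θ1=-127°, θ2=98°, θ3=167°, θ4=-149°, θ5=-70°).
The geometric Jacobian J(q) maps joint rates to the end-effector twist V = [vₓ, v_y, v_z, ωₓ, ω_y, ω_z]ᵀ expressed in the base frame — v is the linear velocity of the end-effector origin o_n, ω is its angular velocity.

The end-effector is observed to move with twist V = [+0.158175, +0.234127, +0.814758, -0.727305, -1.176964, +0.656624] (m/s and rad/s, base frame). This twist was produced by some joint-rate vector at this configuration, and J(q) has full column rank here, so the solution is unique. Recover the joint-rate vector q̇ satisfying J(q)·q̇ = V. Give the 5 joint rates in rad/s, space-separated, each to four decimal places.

-0.2000 0.6550 0.5740 0.8080 0.2120

o_n = [-0.1193, -1.1611, 0.5904]
J₁: ẑ×o_n = [1.1611, -0.1193, 0.0000], ω = ẑ
J2: z=[0.0000, 0.0000, 1.0000] o=[-0.1264, -0.1677, 0.1600] → [0.9934, 0.0071, -0.0000, 0.0000, 0.0000, 1.0000]
J3: z=[-0.4848, -0.8746, 0.0000] o=[0.1622, -0.3277, 0.1600] → [-0.3764, 0.2086, 0.1578, -0.4848, -0.8746, 0.0000]
J4: z=[-0.4848, -0.8746, 0.0000] o=[-0.5167, -0.1457, 0.3175] → [-0.2387, 0.1323, 0.8399, -0.4848, -0.8746, 0.0000]
J5: z=[-0.2703, 0.1498, 0.9511] o=[0.0073, -0.4362, 0.5121] → [0.7011, -0.0993, 0.2149, -0.2703, 0.1498, 0.9511]
q̇ = J⁺·V = [-0.2000, 0.6550, 0.5740, 0.8080, 0.2120]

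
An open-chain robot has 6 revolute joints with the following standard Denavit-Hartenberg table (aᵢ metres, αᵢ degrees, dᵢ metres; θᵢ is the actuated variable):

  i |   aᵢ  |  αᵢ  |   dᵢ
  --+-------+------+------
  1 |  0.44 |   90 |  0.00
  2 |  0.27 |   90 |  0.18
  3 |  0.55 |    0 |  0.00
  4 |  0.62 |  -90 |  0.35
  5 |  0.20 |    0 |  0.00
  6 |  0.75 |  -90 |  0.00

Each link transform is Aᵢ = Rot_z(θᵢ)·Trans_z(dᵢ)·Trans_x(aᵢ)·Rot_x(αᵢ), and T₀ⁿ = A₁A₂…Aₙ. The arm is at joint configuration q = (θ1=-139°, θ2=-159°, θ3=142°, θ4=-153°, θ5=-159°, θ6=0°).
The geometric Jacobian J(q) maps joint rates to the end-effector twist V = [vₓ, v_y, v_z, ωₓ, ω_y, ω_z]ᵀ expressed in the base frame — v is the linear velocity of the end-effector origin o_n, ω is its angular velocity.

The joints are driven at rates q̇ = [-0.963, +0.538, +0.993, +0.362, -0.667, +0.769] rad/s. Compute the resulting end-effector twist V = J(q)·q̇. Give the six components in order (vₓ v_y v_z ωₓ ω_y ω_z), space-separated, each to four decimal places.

0.5637 0.2070 0.1834 -0.0385 0.8121 0.2950

o_n = [-0.8187, 0.0430, 0.7970]
J₁: ẑ×o_n = [-0.0430, -0.8187, 0.0000], ω = ẑ
J2: z=[-0.6561, 0.7547, 0.0000] o=[-0.3321, -0.2887, 0.0000] → [0.6015, 0.5229, 0.1497, -0.6561, 0.7547, 0.0000]
J3: z=[0.2705, 0.2351, 0.9336] o=[-0.2599, 0.0126, -0.0968] → [0.1818, -0.7634, 0.1396, 0.2705, 0.2351, 0.9336]
J4: z=[0.2705, 0.2351, 0.9336] o=[-0.7874, 0.0027, 0.0586] → [0.1360, -0.2289, 0.0183, 0.2705, 0.2351, 0.9336]
J5: z=[-0.5096, 0.8577, -0.0684] o=[-0.1864, 0.3684, 0.1672] → [0.5180, 0.3642, 0.7082, -0.5096, 0.8577, -0.0684]
J6: z=[-0.5096, 0.8577, -0.0684] o=[-0.3195, 0.2999, 0.2998] → [0.4089, 0.2875, 0.5591, -0.5096, 0.8577, -0.0684]
V = J·q̇ = [0.5637, 0.2070, 0.1834, -0.0385, 0.8121, 0.2950]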